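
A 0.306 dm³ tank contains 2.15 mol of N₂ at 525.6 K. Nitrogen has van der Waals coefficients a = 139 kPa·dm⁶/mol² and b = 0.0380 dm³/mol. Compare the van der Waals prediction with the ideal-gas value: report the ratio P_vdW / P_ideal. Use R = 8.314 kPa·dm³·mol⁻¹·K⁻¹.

P_vdW / P_ideal ≈ 1.141

Ideal: P_ideal = nRT/V = (2.15)(8.314)(525.6)/0.306 = 30703.1 kPa
vdW: P = nRT/(V − nb) − a n²/V² = 9395.15/0.224300 − 642.528/0.0936360 = 41886.5 − 6861.98 = 35024.5 kPa
Ratio = 35024.5/30703.1 = 1.141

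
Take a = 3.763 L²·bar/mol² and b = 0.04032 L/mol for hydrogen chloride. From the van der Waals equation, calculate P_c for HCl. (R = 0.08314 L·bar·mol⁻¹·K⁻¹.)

For a van der Waals gas, P_c = a/(27b²).
P_c = 3.763/(27×(0.04032)²) = 3.763/0.043894 = 85.73 bar

P_c ≈ 85.73 bar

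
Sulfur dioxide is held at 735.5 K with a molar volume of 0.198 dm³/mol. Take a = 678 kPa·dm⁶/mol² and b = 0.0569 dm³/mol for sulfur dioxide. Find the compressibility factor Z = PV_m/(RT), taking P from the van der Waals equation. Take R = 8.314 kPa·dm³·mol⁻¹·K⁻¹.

Z ≈ 0.8433

P = RT/(V_m − b) − a/V_m² = (8.314)(735.5)/(0.198 − 0.0569) − 678/(0.198)²
  = 6114.9/0.14110 − 17294 = 43337 − 17294 = 26043 kPa
Z = PV_m/(RT) = (26043)(0.198)/((8.314)(735.5)) = 5156.5/6114.9 = 0.8433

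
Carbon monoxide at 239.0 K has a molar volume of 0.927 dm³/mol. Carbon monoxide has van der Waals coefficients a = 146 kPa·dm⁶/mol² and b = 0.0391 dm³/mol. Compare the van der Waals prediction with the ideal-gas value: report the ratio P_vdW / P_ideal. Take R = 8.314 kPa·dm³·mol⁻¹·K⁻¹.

Ideal: P_ideal = RT/V_m = (8.314)(239.0)/0.927 = 2143.52 kPa
vdW: P = RT/(V_m − b) − a/V_m² = 1987.05/0.887900 − 146/0.859329 = 2237.92 − 169.900 = 2068.02 kPa
Ratio = 2068.02/2143.52 = 0.9648

P_vdW / P_ideal ≈ 0.9648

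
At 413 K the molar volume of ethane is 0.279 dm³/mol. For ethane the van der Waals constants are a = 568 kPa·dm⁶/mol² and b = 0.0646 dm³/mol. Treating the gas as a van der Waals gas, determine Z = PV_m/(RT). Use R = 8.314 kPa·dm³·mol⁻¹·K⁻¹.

Z ≈ 0.7084

P = RT/(V_m − b) − a/V_m² = (8.314)(413)/(0.279 − 0.0646) − 568/(0.279)²
  = 3433.7/0.21440 − 7296.9 = 16015 − 7296.9 = 8718 kPa
Z = PV_m/(RT) = (8718)(0.279)/((8.314)(413)) = 2432.3/3433.7 = 0.7084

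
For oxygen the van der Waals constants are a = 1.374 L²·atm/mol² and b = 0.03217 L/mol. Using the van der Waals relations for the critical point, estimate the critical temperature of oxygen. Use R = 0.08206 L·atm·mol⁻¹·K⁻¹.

For a van der Waals gas, T_c = 8a/(27Rb).
T_c = 8×1.374/(27×0.08206×0.03217) = 10.992/0.071276 = 154.2 K

T_c ≈ 154.2 K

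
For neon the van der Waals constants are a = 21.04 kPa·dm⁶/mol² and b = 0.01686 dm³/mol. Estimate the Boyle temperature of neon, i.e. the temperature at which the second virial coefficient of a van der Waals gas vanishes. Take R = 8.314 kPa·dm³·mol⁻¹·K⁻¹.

For a van der Waals gas the second virial coefficient B₂ = b − a/(RT) vanishes at T_B = a/(Rb).
T_B = 21.04/(8.314×0.01686) = 21.04/0.14017 = 150.1 K

T_B ≈ 150.1 K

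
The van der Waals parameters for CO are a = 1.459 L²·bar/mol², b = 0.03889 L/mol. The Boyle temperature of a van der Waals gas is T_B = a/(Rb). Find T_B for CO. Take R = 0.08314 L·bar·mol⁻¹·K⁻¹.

For a van der Waals gas the second virial coefficient B₂ = b − a/(RT) vanishes at T_B = a/(Rb).
T_B = 1.459/(0.08314×0.03889) = 1.459/0.0032333 = 451.2 K

T_B ≈ 451.2 K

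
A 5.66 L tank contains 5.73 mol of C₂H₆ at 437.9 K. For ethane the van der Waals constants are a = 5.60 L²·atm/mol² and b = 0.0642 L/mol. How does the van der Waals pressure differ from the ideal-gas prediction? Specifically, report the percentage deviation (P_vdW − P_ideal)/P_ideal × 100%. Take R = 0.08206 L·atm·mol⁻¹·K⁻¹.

-8.83 %

Ideal: P_ideal = nRT/V = (5.73)(0.08206)(437.9)/5.66 = 36.3785 atm
vdW: P = nRT/(V − nb) − a n²/V² = 205.902/5.29213 − 183.864/32.0356 = 38.9072 − 5.73936 = 33.1678 atm
% deviation = (33.1678 − 36.3785)/36.3785 × 100% = -8.83%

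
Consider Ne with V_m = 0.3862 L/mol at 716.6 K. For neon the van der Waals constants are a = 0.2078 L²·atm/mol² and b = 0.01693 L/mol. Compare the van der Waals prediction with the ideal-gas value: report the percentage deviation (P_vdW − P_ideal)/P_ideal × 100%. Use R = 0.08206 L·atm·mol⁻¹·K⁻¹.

Ideal: P_ideal = RT/V_m = (0.08206)(716.6)/0.3862 = 152.264 atm
vdW: P = RT/(V_m − b) − a/V_m² = 58.8042/0.369270 − 0.2078/0.149150 = 159.244 − 1.39323 = 157.851 atm
% deviation = (157.851 − 152.264)/152.264 × 100% = 3.67%

3.67 %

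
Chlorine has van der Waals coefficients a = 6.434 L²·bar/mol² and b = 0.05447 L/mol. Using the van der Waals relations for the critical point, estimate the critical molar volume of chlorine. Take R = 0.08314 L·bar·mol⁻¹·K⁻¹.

For a van der Waals gas, V_m,c = 3b.
V_m,c = 3×0.05447 = 0.1634 L/mol

V_m,c ≈ 0.1634 L/mol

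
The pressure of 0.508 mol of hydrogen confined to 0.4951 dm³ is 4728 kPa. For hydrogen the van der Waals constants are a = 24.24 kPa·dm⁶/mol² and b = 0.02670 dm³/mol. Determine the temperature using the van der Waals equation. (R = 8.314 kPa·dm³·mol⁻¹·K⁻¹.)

T ≈ 542.0 K

T = (P + a n²/V²)(V − nb)/(nR)
P + a n²/V² = 4728 + (24.24)(0.508)²/(0.4951)² = 4753.5 kPa
V − nb = 0.4951 − (0.508)(0.02670) = 0.48154 dm³
T = (4753.5)(0.48154)/((0.508)(8.314)) = 542.0 K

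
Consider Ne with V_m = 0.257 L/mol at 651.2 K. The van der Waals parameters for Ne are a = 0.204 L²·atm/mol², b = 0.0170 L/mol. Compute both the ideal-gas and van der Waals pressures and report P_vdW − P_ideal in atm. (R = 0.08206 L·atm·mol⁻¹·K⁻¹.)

Ideal: P_ideal = RT/V_m = (0.08206)(651.2)/0.257 = 207.928 atm
vdW: P = RT/(V_m − b) − a/V_m² = 53.4375/0.240000 − 0.204/0.0660490 = 222.656 − 3.08862 = 219.567 atm
ΔP = 219.567 − 207.928 = 11.64 atm

ΔP ≈ 11.64 atm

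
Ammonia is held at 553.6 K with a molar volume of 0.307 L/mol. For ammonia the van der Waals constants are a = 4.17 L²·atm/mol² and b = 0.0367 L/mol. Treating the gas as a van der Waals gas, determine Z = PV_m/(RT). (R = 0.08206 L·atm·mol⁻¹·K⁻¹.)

P = RT/(V_m − b) − a/V_m² = (0.08206)(553.6)/(0.307 − 0.0367) − 4.17/(0.307)²
  = 45.428/0.27030 − 44.245 = 168.07 − 44.245 = 123.83 atm
Z = PV_m/(RT) = (123.83)(0.307)/((0.08206)(553.6)) = 38.016/45.428 = 0.8368

Z ≈ 0.8368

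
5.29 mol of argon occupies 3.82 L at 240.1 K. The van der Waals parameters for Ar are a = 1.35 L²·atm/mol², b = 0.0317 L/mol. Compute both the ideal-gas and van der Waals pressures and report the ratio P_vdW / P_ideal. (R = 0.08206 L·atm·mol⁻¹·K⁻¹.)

P_vdW / P_ideal ≈ 0.9510

Ideal: P_ideal = nRT/V = (5.29)(0.08206)(240.1)/3.82 = 27.2845 atm
vdW: P = nRT/(V − nb) − a n²/V² = 104.227/3.65231 − 37.7785/14.5924 = 28.5373 − 2.58892 = 25.9484 atm
Ratio = 25.9484/27.2845 = 0.9510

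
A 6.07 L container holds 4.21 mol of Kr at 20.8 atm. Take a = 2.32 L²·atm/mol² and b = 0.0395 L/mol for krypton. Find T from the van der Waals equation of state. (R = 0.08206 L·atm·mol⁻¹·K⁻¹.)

T ≈ 374.5 K

T = (P + a n²/V²)(V − nb)/(nR)
P + a n²/V² = 20.8 + (2.32)(4.21)²/(6.07)² = 21.916 atm
V − nb = 6.07 − (4.21)(0.0395) = 5.9037 L
T = (21.916)(5.9037)/((4.21)(0.08206)) = 374.5 K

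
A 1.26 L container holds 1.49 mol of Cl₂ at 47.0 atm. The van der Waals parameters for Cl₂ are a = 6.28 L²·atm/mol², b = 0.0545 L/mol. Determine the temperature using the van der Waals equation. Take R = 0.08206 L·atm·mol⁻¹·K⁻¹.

T = (P + a n²/V²)(V − nb)/(nR)
P + a n²/V² = 47.0 + (6.28)(1.49)²/(1.26)² = 55.782 atm
V − nb = 1.26 − (1.49)(0.0545) = 1.1788 L
T = (55.782)(1.1788)/((1.49)(0.08206)) = 537.8 K

T ≈ 537.8 K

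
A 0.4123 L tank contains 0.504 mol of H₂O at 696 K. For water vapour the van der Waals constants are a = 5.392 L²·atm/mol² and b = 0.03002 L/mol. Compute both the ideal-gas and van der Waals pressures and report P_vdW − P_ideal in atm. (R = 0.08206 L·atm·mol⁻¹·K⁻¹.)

Ideal: P_ideal = nRT/V = (0.504)(0.08206)(696)/0.4123 = 69.8165 atm
vdW: P = nRT/(V − nb) − a n²/V² = 28.7853/0.397170 − 1.36965/0.169991 = 72.4760 − 8.05719 = 64.4188 atm
ΔP = 64.4188 − 69.8165 = -5.398 atm

ΔP ≈ -5.398 atm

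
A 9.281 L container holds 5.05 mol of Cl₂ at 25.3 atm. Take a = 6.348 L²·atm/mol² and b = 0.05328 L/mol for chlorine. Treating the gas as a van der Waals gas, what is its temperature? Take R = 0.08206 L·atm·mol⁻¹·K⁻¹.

T = (P + a n²/V²)(V − nb)/(nR)
P + a n²/V² = 25.3 + (6.348)(5.05)²/(9.281)² = 27.179 atm
V − nb = 9.281 − (5.05)(0.05328) = 9.0119 L
T = (27.179)(9.0119)/((5.05)(0.08206)) = 591.1 K

T ≈ 591.1 K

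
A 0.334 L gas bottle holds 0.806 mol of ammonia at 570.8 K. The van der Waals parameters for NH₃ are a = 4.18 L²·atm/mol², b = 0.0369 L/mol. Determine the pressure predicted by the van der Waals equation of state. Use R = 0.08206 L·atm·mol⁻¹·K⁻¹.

P ≈ 99.74 atm

P = nRT/(V − nb) − a n²/V²
nRT/(V − nb) = (0.806)(0.08206)(570.8)/(0.334 − 0.806×0.0369) = 37.753/0.30426 = 124.08 atm
a n²/V² = (4.18)(0.806)²/(0.334)² = 24.342 atm
P = 124.08 − 24.342 = 99.74 atm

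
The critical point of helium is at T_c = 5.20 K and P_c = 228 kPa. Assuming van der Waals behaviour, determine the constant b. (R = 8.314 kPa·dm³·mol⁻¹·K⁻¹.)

From T_c = 8a/(27Rb) and P_c = a/(27b²): b = R T_c/(8 P_c).
b = (8.314)(5.20)/(8×228) = 43.233/1824.0 = 0.02370 dm³/mol

b ≈ 0.02370 dm³/mol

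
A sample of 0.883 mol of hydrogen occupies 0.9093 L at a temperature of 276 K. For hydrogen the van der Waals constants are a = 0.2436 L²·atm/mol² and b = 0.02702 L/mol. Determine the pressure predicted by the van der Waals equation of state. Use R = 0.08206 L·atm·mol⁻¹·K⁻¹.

P = nRT/(V − nb) − a n²/V²
nRT/(V − nb) = (0.883)(0.08206)(276)/(0.9093 − 0.883×0.02702) = 19.999/0.88544 = 22.587 atm
a n²/V² = (0.2436)(0.883)²/(0.9093)² = 0.22971 atm
P = 22.587 − 0.22971 = 22.36 atm

P ≈ 22.36 atm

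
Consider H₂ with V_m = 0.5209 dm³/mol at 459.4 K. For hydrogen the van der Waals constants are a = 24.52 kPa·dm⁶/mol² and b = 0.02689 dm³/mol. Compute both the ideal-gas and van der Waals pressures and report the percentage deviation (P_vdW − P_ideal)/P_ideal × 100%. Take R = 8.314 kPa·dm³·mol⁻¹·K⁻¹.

4.21 %

Ideal: P_ideal = RT/V_m = (8.314)(459.4)/0.5209 = 7332.41 kPa
vdW: P = RT/(V_m − b) − a/V_m² = 3819.45/0.494010 − 24.52/0.271337 = 7731.52 − 90.3673 = 7641.15 kPa
% deviation = (7641.15 − 7332.41)/7332.41 × 100% = 4.21%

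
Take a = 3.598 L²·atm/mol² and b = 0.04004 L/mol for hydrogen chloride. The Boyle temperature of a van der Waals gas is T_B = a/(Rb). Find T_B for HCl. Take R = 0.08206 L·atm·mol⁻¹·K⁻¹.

For a van der Waals gas the second virial coefficient B₂ = b − a/(RT) vanishes at T_B = a/(Rb).
T_B = 3.598/(0.08206×0.04004) = 3.598/0.0032857 = 1095 K

T_B ≈ 1095 K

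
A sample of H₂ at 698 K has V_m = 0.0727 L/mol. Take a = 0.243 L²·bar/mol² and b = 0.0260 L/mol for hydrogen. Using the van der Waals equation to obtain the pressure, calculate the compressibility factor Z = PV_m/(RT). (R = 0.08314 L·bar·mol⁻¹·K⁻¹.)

P = RT/(V_m − b) − a/V_m² = (0.08314)(698)/(0.0727 − 0.0260) − 0.243/(0.0727)²
  = 58.032/0.046700 − 45.977 = 1242.7 − 45.977 = 1196.7 bar
Z = PV_m/(RT) = (1196.7)(0.0727)/((0.08314)(698)) = 87.000/58.032 = 1.499

Z ≈ 1.499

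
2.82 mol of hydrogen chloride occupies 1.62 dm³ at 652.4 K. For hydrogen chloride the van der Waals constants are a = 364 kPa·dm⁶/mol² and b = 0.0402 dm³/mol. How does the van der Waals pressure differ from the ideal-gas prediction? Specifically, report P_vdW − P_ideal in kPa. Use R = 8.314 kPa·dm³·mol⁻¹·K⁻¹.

Ideal: P_ideal = nRT/V = (2.82)(8.314)(652.4)/1.62 = 9441.87 kPa
vdW: P = nRT/(V − nb) − a n²/V² = 15295.8/1.50664 − 2894.67/2.62440 = 10152.3 − 1102.98 = 9049.3 kPa
ΔP = 9049.3 − 9441.87 = -393 kPa

ΔP ≈ -393 kPa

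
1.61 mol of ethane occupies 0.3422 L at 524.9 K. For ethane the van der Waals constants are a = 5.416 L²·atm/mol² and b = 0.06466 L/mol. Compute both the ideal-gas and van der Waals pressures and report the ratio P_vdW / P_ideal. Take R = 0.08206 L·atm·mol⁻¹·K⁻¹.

P_vdW / P_ideal ≈ 0.8456

Ideal: P_ideal = nRT/V = (1.61)(0.08206)(524.9)/0.3422 = 202.653 atm
vdW: P = nRT/(V − nb) − a n²/V² = 69.3480/0.238097 − 14.0388/0.117101 = 291.259 − 119.886 = 171.373 atm
Ratio = 171.373/202.653 = 0.8456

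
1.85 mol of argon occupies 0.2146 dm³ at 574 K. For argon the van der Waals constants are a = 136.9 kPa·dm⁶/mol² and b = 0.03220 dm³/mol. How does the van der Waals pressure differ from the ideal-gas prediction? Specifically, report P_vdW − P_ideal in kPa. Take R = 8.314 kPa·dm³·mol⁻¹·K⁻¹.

Ideal: P_ideal = nRT/V = (1.85)(8.314)(574)/0.2146 = 41140.0 kPa
vdW: P = nRT/(V − nb) − a n²/V² = 8828.64/0.155030 − 468.540/0.0460532 = 56947.9 − 10173.9 = 46774.0 kPa
ΔP = 46774.0 − 41140.0 = 5634 kPa

ΔP ≈ 5634 kPa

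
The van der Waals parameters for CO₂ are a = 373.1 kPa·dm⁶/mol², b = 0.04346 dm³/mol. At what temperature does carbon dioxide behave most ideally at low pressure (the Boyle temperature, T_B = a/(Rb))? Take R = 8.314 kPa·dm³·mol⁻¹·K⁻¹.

T_B ≈ 1033 K

For a van der Waals gas the second virial coefficient B₂ = b − a/(RT) vanishes at T_B = a/(Rb).
T_B = 373.1/(8.314×0.04346) = 373.1/0.36133 = 1033 K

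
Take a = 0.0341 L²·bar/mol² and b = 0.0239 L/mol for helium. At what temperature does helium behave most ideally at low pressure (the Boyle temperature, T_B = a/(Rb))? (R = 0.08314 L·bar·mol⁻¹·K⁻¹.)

T_B ≈ 17.16 K

For a van der Waals gas the second virial coefficient B₂ = b − a/(RT) vanishes at T_B = a/(Rb).
T_B = 0.0341/(0.08314×0.0239) = 0.0341/0.0019870 = 17.16 K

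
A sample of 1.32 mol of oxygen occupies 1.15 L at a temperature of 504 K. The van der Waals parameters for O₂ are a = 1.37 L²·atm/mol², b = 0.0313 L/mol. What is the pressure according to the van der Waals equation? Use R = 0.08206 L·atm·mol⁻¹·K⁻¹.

P ≈ 47.44 atm

P = nRT/(V − nb) − a n²/V²
nRT/(V − nb) = (1.32)(0.08206)(504)/(1.15 − 1.32×0.0313) = 54.593/1.1087 = 49.241 atm
a n²/V² = (1.37)(1.32)²/(1.15)² = 1.8050 atm
P = 49.241 − 1.8050 = 47.44 atm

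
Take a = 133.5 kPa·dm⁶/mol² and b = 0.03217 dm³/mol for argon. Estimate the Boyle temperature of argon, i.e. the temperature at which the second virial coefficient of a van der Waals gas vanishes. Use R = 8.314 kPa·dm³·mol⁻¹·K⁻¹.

For a van der Waals gas the second virial coefficient B₂ = b − a/(RT) vanishes at T_B = a/(Rb).
T_B = 133.5/(8.314×0.03217) = 133.5/0.26746 = 499.1 K

T_B ≈ 499.1 K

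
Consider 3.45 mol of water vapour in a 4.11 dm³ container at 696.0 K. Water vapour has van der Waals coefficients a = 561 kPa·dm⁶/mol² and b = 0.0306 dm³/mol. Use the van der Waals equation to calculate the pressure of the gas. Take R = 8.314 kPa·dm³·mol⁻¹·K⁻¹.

P ≈ 4590 kPa

P = nRT/(V − nb) − a n²/V²
nRT/(V − nb) = (3.45)(8.314)(696.0)/(4.11 − 3.45×0.0306) = 19964/4.0044 = 4985.5 kPa
a n²/V² = (561)(3.45)²/(4.11)² = 395.29 kPa
P = 4985.5 − 395.29 = 4590 kPa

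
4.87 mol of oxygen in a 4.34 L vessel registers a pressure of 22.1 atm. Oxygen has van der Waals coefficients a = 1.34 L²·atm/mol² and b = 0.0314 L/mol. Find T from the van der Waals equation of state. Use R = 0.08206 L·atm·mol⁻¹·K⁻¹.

T = (P + a n²/V²)(V − nb)/(nR)
P + a n²/V² = 22.1 + (1.34)(4.87)²/(4.34)² = 23.787 atm
V − nb = 4.34 − (4.87)(0.0314) = 4.1871 L
T = (23.787)(4.1871)/((4.87)(0.08206)) = 249.2 K

T ≈ 249.2 K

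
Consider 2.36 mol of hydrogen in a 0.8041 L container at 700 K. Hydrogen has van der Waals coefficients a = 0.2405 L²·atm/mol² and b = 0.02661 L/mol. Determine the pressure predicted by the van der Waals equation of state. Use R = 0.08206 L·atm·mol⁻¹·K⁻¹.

P = nRT/(V − nb) − a n²/V²
nRT/(V − nb) = (2.36)(0.08206)(700)/(0.8041 − 2.36×0.02661) = 135.56/0.74130 = 182.87 atm
a n²/V² = (0.2405)(2.36)²/(0.8041)² = 2.0717 atm
P = 182.87 − 2.0717 = 180.8 atm

P ≈ 180.8 atm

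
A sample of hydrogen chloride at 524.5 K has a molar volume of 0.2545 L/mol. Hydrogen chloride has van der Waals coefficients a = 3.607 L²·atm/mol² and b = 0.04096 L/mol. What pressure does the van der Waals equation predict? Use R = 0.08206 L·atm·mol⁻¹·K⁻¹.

P ≈ 145.9 atm

P = RT/(V_m − b) − a/V_m²
RT/(V_m − b) = (0.08206)(524.5)/(0.2545 − 0.04096) = 43.040/0.21354 = 201.55 atm
a/V_m² = 3.607/(0.2545)² = 55.689 atm
P = 201.55 − 55.689 = 145.9 atm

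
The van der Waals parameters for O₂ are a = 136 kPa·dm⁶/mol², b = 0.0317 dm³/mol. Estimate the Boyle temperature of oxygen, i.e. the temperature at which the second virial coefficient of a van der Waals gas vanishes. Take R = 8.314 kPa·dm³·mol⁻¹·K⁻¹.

T_B ≈ 516.0 K

For a van der Waals gas the second virial coefficient B₂ = b − a/(RT) vanishes at T_B = a/(Rb).
T_B = 136/(8.314×0.0317) = 136/0.26355 = 516.0 K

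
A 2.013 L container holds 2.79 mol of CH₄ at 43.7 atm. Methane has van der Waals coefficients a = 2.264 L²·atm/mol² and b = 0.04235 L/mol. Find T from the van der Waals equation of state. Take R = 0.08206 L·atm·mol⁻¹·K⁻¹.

T ≈ 397.7 K

T = (P + a n²/V²)(V − nb)/(nR)
P + a n²/V² = 43.7 + (2.264)(2.79)²/(2.013)² = 48.049 atm
V − nb = 2.013 − (2.79)(0.04235) = 1.8948 L
T = (48.049)(1.8948)/((2.79)(0.08206)) = 397.7 K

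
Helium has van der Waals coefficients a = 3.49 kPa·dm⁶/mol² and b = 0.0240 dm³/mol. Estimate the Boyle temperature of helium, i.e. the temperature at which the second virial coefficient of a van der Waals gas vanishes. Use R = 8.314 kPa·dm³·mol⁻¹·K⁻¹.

T_B ≈ 17.49 K

For a van der Waals gas the second virial coefficient B₂ = b − a/(RT) vanishes at T_B = a/(Rb).
T_B = 3.49/(8.314×0.0240) = 3.49/0.19954 = 17.49 K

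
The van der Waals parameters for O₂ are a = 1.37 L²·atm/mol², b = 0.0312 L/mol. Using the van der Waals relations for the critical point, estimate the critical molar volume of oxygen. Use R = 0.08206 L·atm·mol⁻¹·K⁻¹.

For a van der Waals gas, V_m,c = 3b.
V_m,c = 3×0.0312 = 0.09360 L/mol

V_m,c ≈ 0.09360 L/mol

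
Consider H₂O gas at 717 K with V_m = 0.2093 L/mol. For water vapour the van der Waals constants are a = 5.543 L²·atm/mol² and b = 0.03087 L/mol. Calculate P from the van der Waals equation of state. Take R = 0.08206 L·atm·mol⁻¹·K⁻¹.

P ≈ 203.2 atm

P = RT/(V_m − b) − a/V_m²
RT/(V_m − b) = (0.08206)(717)/(0.2093 − 0.03087) = 58.837/0.17843 = 329.75 atm
a/V_m² = 5.543/(0.2093)² = 126.53 atm
P = 329.75 − 126.53 = 203.2 atm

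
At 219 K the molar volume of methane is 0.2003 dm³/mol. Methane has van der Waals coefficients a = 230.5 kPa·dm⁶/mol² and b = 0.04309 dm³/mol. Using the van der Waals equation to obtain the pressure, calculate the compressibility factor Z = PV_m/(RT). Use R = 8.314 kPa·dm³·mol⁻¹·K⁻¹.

P = RT/(V_m − b) − a/V_m² = (8.314)(219)/(0.2003 − 0.04309) − 230.5/(0.2003)²
  = 1820.8/0.15721 − 5745.3 = 11582 − 5745.3 = 5837 kPa
Z = PV_m/(RT) = (5837)(0.2003)/((8.314)(219)) = 1169.2/1820.8 = 0.6421

Z ≈ 0.6421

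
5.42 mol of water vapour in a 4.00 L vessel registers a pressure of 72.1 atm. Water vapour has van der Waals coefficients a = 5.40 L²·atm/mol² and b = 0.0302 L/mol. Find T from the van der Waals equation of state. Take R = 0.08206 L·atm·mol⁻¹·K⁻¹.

T = (P + a n²/V²)(V − nb)/(nR)
P + a n²/V² = 72.1 + (5.40)(5.42)²/(4.00)² = 82.015 atm
V − nb = 4.00 − (5.42)(0.0302) = 3.8363 L
T = (82.015)(3.8363)/((5.42)(0.08206)) = 707.4 K

T ≈ 707.4 K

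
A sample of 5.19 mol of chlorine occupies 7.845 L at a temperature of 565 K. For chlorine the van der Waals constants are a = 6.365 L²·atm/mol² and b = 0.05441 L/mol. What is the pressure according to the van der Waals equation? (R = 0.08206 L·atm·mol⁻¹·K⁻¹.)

P ≈ 29.03 atm

P = nRT/(V − nb) − a n²/V²
nRT/(V − nb) = (5.19)(0.08206)(565)/(7.845 − 5.19×0.05441) = 240.63/7.5626 = 31.818 atm
a n²/V² = (6.365)(5.19)²/(7.845)² = 2.7858 atm
P = 31.818 − 2.7858 = 29.03 atm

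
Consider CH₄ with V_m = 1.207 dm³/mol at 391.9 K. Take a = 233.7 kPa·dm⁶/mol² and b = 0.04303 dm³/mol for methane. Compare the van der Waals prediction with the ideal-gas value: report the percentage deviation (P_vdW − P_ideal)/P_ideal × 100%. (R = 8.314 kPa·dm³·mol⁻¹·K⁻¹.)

-2.25 %

Ideal: P_ideal = RT/V_m = (8.314)(391.9)/1.207 = 2699.47 kPa
vdW: P = RT/(V_m − b) − a/V_m² = 3258.26/1.16397 − 233.7/1.45685 = 2799.26 − 160.415 = 2638.85 kPa
% deviation = (2638.85 − 2699.47)/2699.47 × 100% = -2.25%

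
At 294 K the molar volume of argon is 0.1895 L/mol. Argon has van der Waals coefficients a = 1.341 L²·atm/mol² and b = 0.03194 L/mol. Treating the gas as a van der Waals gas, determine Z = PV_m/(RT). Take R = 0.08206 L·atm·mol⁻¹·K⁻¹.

Z ≈ 0.9094

P = RT/(V_m − b) − a/V_m² = (0.08206)(294)/(0.1895 − 0.03194) − 1.341/(0.1895)²
  = 24.126/0.15756 − 37.343 = 153.12 − 37.343 = 115.78 atm
Z = PV_m/(RT) = (115.78)(0.1895)/((0.08206)(294)) = 21.940/24.126 = 0.9094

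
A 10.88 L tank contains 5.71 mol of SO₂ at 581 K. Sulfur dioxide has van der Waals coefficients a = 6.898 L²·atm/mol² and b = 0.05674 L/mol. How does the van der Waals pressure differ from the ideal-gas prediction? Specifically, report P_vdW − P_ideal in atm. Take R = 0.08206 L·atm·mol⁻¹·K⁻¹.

Ideal: P_ideal = nRT/V = (5.71)(0.08206)(581)/10.88 = 25.0216 atm
vdW: P = nRT/(V − nb) − a n²/V² = 272.235/10.5560 − 224.903/118.374 = 25.7896 − 1.89994 = 23.8897 atm
ΔP = 23.8897 − 25.0216 = -1.132 atm

ΔP ≈ -1.132 atm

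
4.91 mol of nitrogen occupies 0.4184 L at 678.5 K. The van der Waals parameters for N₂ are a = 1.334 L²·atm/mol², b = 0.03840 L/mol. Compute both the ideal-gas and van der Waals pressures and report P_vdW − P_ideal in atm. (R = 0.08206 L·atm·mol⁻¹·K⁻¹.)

ΔP ≈ 352.2 atm

Ideal: P_ideal = nRT/V = (4.91)(0.08206)(678.5)/0.4184 = 653.388 atm
vdW: P = nRT/(V − nb) − a n²/V² = 273.378/0.229856 − 32.1602/0.175059 = 1189.34 − 183.711 = 1005.63 atm
ΔP = 1005.63 − 653.388 = 352.2 atm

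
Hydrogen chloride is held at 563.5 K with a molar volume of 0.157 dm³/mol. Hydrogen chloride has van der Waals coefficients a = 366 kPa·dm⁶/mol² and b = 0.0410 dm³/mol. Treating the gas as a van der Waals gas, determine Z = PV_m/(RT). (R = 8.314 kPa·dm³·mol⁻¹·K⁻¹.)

Z ≈ 0.8559

P = RT/(V_m − b) − a/V_m² = (8.314)(563.5)/(0.157 − 0.0410) − 366/(0.157)²
  = 4684.9/0.11600 − 14848 = 40387 − 14848 = 25539 kPa
Z = PV_m/(RT) = (25539)(0.157)/((8.314)(563.5)) = 4009.6/4684.9 = 0.8559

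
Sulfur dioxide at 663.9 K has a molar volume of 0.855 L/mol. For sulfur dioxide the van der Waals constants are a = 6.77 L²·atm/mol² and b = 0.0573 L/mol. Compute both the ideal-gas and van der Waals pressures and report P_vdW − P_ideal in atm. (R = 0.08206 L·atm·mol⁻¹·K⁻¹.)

ΔP ≈ -4.684 atm

Ideal: P_ideal = RT/V_m = (0.08206)(663.9)/0.855 = 63.7189 atm
vdW: P = RT/(V_m − b) − a/V_m² = 54.4796/0.797700 − 6.77/0.731025 = 68.2959 − 9.26097 = 59.0349 atm
ΔP = 59.0349 − 63.7189 = -4.684 atm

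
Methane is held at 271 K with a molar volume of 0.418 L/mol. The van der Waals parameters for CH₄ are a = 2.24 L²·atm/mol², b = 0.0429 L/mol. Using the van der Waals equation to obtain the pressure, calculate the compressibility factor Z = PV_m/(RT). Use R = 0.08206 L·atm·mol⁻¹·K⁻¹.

Z ≈ 0.8734

P = RT/(V_m − b) − a/V_m² = (0.08206)(271)/(0.418 − 0.0429) − 2.24/(0.418)²
  = 22.238/0.37510 − 12.820 = 59.286 − 12.820 = 46.466 atm
Z = PV_m/(RT) = (46.466)(0.418)/((0.08206)(271)) = 19.423/22.238 = 0.8734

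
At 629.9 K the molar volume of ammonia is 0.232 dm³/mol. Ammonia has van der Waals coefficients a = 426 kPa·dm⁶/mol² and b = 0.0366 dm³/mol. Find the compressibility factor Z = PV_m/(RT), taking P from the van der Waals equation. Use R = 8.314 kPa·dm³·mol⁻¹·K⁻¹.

Z ≈ 0.8367

P = RT/(V_m − b) − a/V_m² = (8.314)(629.9)/(0.232 − 0.0366) − 426/(0.232)²
  = 5237.0/0.19540 − 7914.7 = 26801 − 7914.7 = 18886 kPa
Z = PV_m/(RT) = (18886)(0.232)/((8.314)(629.9)) = 4381.6/5237.0 = 0.8367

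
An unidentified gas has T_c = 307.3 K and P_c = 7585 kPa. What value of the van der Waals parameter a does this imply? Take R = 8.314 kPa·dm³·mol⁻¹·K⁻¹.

a ≈ 363.1 kPa·dm⁶/mol²

From T_c = 8a/(27Rb) and P_c = a/(27b²): a = 27 R² T_c²/(64 P_c).
a = 27×(8.314)²×(307.3)²/(64×7585) = 176241802/485440 = 363.1 kPa·dm⁶/mol²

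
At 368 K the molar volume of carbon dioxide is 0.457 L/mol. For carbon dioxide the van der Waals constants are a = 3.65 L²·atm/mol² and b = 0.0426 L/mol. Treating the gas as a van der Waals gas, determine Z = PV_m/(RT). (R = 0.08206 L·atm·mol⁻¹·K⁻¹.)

P = RT/(V_m − b) − a/V_m² = (0.08206)(368)/(0.457 − 0.0426) − 3.65/(0.457)²
  = 30.198/0.41440 − 17.477 = 72.872 − 17.477 = 55.395 atm
Z = PV_m/(RT) = (55.395)(0.457)/((0.08206)(368)) = 25.316/30.198 = 0.8383

Z ≈ 0.8383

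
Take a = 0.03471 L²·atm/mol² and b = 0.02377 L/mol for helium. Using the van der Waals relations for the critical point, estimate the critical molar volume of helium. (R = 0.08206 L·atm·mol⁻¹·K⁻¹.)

V_m,c ≈ 0.07131 L/mol

For a van der Waals gas, V_m,c = 3b.
V_m,c = 3×0.02377 = 0.07131 L/mol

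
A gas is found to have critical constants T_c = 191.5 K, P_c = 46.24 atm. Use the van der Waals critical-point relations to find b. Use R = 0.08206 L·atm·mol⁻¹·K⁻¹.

From T_c = 8a/(27Rb) and P_c = a/(27b²): b = R T_c/(8 P_c).
b = (0.08206)(191.5)/(8×46.24) = 15.714/369.92 = 0.04248 L/mol

b ≈ 0.04248 L/mol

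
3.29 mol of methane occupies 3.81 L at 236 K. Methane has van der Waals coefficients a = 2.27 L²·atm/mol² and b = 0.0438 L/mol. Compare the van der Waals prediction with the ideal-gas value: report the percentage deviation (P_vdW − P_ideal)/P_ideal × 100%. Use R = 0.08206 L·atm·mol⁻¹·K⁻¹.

Ideal: P_ideal = nRT/V = (3.29)(0.08206)(236)/3.81 = 16.7230 atm
vdW: P = nRT/(V − nb) − a n²/V² = 63.7147/3.66590 − 24.5707/14.5161 = 17.3804 − 1.69265 = 15.6878 atm
% deviation = (15.6878 − 16.7230)/16.7230 × 100% = -6.19%

-6.19 %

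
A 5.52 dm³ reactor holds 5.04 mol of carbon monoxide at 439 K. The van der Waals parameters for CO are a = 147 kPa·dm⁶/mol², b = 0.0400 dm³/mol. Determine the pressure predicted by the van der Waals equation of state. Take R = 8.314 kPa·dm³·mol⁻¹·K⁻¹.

P = nRT/(V − nb) − a n²/V²
nRT/(V − nb) = (5.04)(8.314)(439)/(5.52 − 5.04×0.0400) = 18395/5.3184 = 3458.7 kPa
a n²/V² = (147)(5.04)²/(5.52)² = 122.55 kPa
P = 3458.7 − 122.55 = 3336 kPa

P ≈ 3336 kPa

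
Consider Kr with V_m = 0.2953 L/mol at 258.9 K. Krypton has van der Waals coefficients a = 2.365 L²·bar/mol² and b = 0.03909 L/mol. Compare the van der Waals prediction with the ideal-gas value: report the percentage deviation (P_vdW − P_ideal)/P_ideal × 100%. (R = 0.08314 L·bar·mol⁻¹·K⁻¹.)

Ideal: P_ideal = RT/V_m = (0.08314)(258.9)/0.2953 = 72.8918 bar
vdW: P = RT/(V_m − b) − a/V_m² = 21.5249/0.256210 − 2.365/0.0872021 = 84.0127 − 27.1209 = 56.8918 bar
% deviation = (56.8918 − 72.8918)/72.8918 × 100% = -21.95%

-21.95 %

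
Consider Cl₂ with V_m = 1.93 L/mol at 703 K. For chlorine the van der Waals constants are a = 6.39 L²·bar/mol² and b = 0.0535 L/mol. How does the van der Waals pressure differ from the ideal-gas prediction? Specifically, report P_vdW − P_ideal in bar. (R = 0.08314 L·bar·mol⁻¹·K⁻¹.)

Ideal: P_ideal = RT/V_m = (0.08314)(703)/1.93 = 30.2836 bar
vdW: P = RT/(V_m − b) − a/V_m² = 58.4474/1.87650 − 6.39/3.72490 = 31.1470 − 1.71548 = 29.4315 bar
ΔP = 29.4315 − 30.2836 = -0.852 bar

ΔP ≈ -0.852 bar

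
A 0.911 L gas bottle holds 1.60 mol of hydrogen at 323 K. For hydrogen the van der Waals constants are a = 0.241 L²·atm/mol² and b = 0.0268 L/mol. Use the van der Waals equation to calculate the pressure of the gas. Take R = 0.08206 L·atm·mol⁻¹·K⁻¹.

P = nRT/(V − nb) − a n²/V²
nRT/(V − nb) = (1.60)(0.08206)(323)/(0.911 − 1.60×0.0268) = 42.409/0.86812 = 48.852 atm
a n²/V² = (0.241)(1.60)²/(0.911)² = 0.74340 atm
P = 48.852 − 0.74340 = 48.11 atm

P ≈ 48.11 atm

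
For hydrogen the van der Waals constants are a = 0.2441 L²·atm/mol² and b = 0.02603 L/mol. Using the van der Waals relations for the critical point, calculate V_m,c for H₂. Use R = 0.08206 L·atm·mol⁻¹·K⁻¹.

V_m,c ≈ 0.07809 L/mol

For a van der Waals gas, V_m,c = 3b.
V_m,c = 3×0.02603 = 0.07809 L/mol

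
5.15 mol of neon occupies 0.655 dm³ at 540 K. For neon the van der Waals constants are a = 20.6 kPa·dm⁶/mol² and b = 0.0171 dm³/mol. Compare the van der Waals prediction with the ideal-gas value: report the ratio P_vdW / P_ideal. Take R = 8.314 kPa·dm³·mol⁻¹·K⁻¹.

P_vdW / P_ideal ≈ 1.119

Ideal: P_ideal = nRT/V = (5.15)(8.314)(540)/0.655 = 35299.6 kPa
vdW: P = nRT/(V − nb) − a n²/V² = 23121.2/0.566935 − 546.364/0.429025 = 40782.8 − 1273.50 = 39509.3 kPa
Ratio = 39509.3/35299.6 = 1.119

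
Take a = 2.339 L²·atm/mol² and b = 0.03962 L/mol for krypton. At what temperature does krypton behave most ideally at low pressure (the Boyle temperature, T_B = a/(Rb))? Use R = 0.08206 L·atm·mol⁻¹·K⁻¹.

For a van der Waals gas the second virial coefficient B₂ = b − a/(RT) vanishes at T_B = a/(Rb).
T_B = 2.339/(0.08206×0.03962) = 2.339/0.0032512 = 719.4 K

T_B ≈ 719.4 K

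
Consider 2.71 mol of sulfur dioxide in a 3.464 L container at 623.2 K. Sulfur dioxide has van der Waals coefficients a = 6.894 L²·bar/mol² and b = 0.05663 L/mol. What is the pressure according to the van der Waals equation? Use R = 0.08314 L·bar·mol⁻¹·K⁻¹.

P = nRT/(V − nb) − a n²/V²
nRT/(V − nb) = (2.71)(0.08314)(623.2)/(3.464 − 2.71×0.05663) = 140.41/3.3105 = 42.414 bar
a n²/V² = (6.894)(2.71)²/(3.464)² = 4.2194 bar
P = 42.414 − 4.2194 = 38.19 bar

P ≈ 38.19 bar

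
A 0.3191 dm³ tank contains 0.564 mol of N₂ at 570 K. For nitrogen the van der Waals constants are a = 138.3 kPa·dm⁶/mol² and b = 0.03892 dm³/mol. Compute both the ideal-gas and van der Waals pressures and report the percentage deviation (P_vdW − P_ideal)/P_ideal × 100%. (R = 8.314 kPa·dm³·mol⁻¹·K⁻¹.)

2.23 %

Ideal: P_ideal = nRT/V = (0.564)(8.314)(570)/0.3191 = 8376.01 kPa
vdW: P = nRT/(V − nb) − a n²/V² = 2672.78/0.297149 − 43.9927/0.101825 = 8994.75 − 432.042 = 8562.71 kPa
% deviation = (8562.71 − 8376.01)/8376.01 × 100% = 2.23%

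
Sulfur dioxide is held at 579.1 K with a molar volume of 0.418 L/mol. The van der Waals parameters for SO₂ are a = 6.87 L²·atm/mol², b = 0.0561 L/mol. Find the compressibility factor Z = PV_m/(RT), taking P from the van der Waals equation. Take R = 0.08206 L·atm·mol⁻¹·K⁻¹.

P = RT/(V_m − b) − a/V_m² = (0.08206)(579.1)/(0.418 − 0.0561) − 6.87/(0.418)²
  = 47.521/0.36190 − 39.319 = 131.31 − 39.319 = 91.99 atm
Z = PV_m/(RT) = (91.99)(0.418)/((0.08206)(579.1)) = 38.452/47.521 = 0.8092

Z ≈ 0.8092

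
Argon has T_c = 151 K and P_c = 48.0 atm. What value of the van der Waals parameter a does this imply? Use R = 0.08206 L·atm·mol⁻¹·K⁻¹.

a ≈ 1.349 L²·atm/mol²

From T_c = 8a/(27Rb) and P_c = a/(27b²): a = 27 R² T_c²/(64 P_c).
a = 27×(0.08206)²×(151)²/(64×48.0) = 4145.5/3072.0 = 1.349 L²·atm/mol²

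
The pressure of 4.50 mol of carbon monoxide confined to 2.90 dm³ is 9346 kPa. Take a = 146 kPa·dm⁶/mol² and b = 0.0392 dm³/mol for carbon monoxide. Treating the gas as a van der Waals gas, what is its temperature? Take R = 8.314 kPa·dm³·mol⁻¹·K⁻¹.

T ≈ 706.0 K

T = (P + a n²/V²)(V − nb)/(nR)
P + a n²/V² = 9346 + (146)(4.50)²/(2.90)² = 9697.5 kPa
V − nb = 2.90 − (4.50)(0.0392) = 2.7236 dm³
T = (9697.5)(2.7236)/((4.50)(8.314)) = 706.0 K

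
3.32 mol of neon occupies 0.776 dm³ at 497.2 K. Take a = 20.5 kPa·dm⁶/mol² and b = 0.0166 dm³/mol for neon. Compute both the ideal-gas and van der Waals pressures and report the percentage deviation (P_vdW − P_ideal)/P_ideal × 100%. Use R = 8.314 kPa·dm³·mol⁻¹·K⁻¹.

Ideal: P_ideal = nRT/V = (3.32)(8.314)(497.2)/0.776 = 17685.5 kPa
vdW: P = nRT/(V − nb) − a n²/V² = 13724.0/0.720888 − 225.959/0.602176 = 19037.6 − 375.237 = 18662.4 kPa
% deviation = (18662.4 − 17685.5)/17685.5 × 100% = 5.52%

5.52 %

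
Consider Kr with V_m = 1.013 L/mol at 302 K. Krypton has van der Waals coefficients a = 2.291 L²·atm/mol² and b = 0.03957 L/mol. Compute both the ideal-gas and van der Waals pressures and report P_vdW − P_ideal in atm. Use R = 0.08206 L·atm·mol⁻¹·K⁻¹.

ΔP ≈ -1.238 atm

Ideal: P_ideal = RT/V_m = (0.08206)(302)/1.013 = 24.4641 atm
vdW: P = RT/(V_m − b) − a/V_m² = 24.7821/0.973430 − 2.291/1.02617 = 25.4585 − 2.23257 = 23.2259 atm
ΔP = 23.2259 − 24.4641 = -1.238 atm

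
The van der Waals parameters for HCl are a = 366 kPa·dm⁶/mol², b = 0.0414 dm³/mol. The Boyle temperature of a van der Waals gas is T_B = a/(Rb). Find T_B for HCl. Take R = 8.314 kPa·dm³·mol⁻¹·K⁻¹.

T_B ≈ 1063 K

For a van der Waals gas the second virial coefficient B₂ = b − a/(RT) vanishes at T_B = a/(Rb).
T_B = 366/(8.314×0.0414) = 366/0.34420 = 1063 K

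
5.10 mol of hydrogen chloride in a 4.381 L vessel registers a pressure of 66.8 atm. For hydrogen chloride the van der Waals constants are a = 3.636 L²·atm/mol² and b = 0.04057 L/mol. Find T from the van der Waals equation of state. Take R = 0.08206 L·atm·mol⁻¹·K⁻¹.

T ≈ 715.4 K

T = (P + a n²/V²)(V − nb)/(nR)
P + a n²/V² = 66.8 + (3.636)(5.10)²/(4.381)² = 71.727 atm
V − nb = 4.381 − (5.10)(0.04057) = 4.1741 L
T = (71.727)(4.1741)/((5.10)(0.08206)) = 715.4 K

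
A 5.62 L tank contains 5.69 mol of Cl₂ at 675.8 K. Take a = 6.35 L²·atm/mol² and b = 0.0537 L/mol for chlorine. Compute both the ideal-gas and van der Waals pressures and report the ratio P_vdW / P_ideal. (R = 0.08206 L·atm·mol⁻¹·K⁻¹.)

Ideal: P_ideal = nRT/V = (5.69)(0.08206)(675.8)/5.62 = 56.1469 atm
vdW: P = nRT/(V − nb) − a n²/V² = 315.545/5.31445 − 205.588/31.5844 = 59.3749 − 6.50916 = 52.8657 atm
Ratio = 52.8657/56.1469 = 0.9416

P_vdW / P_ideal ≈ 0.9416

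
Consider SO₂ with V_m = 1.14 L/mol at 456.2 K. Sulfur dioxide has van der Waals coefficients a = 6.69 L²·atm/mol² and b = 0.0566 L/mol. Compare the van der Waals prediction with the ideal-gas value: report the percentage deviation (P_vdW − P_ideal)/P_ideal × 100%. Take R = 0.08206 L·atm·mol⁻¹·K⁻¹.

-10.45 %

Ideal: P_ideal = RT/V_m = (0.08206)(456.2)/1.14 = 32.8384 atm
vdW: P = RT/(V_m − b) − a/V_m² = 37.4358/1.08340 − 6.69/1.29960 = 34.5540 − 5.14774 = 29.4063 atm
% deviation = (29.4063 − 32.8384)/32.8384 × 100% = -10.45%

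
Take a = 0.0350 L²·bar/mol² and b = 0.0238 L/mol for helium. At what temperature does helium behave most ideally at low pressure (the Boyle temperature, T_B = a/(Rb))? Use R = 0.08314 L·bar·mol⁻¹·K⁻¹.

T_B ≈ 17.69 K

For a van der Waals gas the second virial coefficient B₂ = b − a/(RT) vanishes at T_B = a/(Rb).
T_B = 0.0350/(0.08314×0.0238) = 0.0350/0.0019787 = 17.69 K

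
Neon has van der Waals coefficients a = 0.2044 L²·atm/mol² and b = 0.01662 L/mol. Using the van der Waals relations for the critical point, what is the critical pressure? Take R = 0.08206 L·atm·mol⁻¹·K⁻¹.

For a van der Waals gas, P_c = a/(27b²).
P_c = 0.2044/(27×(0.01662)²) = 0.2044/0.0074581 = 27.41 atm

P_c ≈ 27.41 atm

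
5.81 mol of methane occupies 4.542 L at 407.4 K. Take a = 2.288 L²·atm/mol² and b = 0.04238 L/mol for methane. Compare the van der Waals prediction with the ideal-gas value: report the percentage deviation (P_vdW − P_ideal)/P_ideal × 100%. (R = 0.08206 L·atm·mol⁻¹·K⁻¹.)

Ideal: P_ideal = nRT/V = (5.81)(0.08206)(407.4)/4.542 = 42.7643 atm
vdW: P = nRT/(V − nb) − a n²/V² = 194.236/4.29577 − 77.2340/20.6298 = 45.2156 − 3.74381 = 41.4718 atm
% deviation = (41.4718 − 42.7643)/42.7643 × 100% = -3.02%

-3.02 %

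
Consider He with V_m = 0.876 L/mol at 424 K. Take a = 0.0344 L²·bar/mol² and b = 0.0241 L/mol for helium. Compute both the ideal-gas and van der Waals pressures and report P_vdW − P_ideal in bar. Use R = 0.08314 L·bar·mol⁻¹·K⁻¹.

ΔP ≈ 1.094 bar

Ideal: P_ideal = RT/V_m = (0.08314)(424)/0.876 = 40.2413 bar
vdW: P = RT/(V_m − b) − a/V_m² = 35.2514/0.851900 − 0.0344/0.767376 = 41.3797 − 0.0448281 = 41.3349 bar
ΔP = 41.3349 − 40.2413 = 1.094 bar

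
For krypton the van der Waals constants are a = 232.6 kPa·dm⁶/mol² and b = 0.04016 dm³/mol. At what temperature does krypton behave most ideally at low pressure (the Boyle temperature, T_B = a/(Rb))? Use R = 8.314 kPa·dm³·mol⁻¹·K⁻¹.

For a van der Waals gas the second virial coefficient B₂ = b − a/(RT) vanishes at T_B = a/(Rb).
T_B = 232.6/(8.314×0.04016) = 232.6/0.33389 = 696.6 K

T_B ≈ 696.6 K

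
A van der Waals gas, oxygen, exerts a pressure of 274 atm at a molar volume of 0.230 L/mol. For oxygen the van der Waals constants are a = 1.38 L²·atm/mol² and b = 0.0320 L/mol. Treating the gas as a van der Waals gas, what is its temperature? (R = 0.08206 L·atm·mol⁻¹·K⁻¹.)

T ≈ 724.1 K

T = (P + a/V_m²)(V_m − b)/R
P + a/V_m² = 274 + 1.38/(0.230)² = 300.09 atm
V_m − b = 0.230 − 0.0320 = 0.19800 L/mol
T = (300.09)(0.19800)/0.08206 = 724.1 K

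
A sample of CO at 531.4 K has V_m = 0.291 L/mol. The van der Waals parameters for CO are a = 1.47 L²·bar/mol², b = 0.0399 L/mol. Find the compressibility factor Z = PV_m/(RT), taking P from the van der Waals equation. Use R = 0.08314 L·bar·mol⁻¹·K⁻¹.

P = RT/(V_m − b) − a/V_m² = (0.08314)(531.4)/(0.291 − 0.0399) − 1.47/(0.291)²
  = 44.181/0.25110 − 17.359 = 175.95 − 17.359 = 158.59 bar
Z = PV_m/(RT) = (158.59)(0.291)/((0.08314)(531.4)) = 46.150/44.181 = 1.045

Z ≈ 1.045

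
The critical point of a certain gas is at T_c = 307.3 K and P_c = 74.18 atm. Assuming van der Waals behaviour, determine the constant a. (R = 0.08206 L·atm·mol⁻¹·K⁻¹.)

a ≈ 3.616 L²·atm/mol²

From T_c = 8a/(27Rb) and P_c = a/(27b²): a = 27 R² T_c²/(64 P_c).
a = 27×(0.08206)²×(307.3)²/(64×74.18) = 17169/4747.5 = 3.616 L²·atm/mol²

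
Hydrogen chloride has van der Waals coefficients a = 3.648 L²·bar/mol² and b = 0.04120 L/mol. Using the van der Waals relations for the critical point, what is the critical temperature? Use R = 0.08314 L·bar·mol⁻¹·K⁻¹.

For a van der Waals gas, T_c = 8a/(27Rb).
T_c = 8×3.648/(27×0.08314×0.04120) = 29.184/0.092485 = 315.6 K

T_c ≈ 315.6 K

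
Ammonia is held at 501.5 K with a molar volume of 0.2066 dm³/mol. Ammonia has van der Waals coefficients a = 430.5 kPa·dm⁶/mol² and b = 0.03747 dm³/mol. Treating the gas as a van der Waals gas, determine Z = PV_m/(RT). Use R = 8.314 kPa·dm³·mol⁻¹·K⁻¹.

P = RT/(V_m − b) − a/V_m² = (8.314)(501.5)/(0.2066 − 0.03747) − 430.5/(0.2066)²
  = 4169.5/0.16913 − 10086 = 24653 − 10086 = 14567 kPa
Z = PV_m/(RT) = (14567)(0.2066)/((8.314)(501.5)) = 3009.5/4169.5 = 0.7218

Z ≈ 0.7218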